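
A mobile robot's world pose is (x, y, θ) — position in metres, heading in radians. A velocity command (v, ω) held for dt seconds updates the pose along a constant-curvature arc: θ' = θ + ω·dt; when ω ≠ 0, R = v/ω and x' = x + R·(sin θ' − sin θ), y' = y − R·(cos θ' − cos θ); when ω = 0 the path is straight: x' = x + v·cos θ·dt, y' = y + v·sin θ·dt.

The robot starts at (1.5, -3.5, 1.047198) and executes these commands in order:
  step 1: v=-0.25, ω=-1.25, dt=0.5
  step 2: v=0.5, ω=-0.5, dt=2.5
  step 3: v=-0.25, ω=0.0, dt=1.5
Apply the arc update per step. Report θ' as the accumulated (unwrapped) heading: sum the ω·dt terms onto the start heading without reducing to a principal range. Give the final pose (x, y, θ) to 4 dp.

(2.3013, -3.5420, -0.8278)

step 1: θ'=0.4222 (R=0.2000) → pose (1.4087, -3.5824, 0.4222)
step 2: θ'=-0.8278 (R=-1.0000) → pose (2.5550, -3.8181, -0.8278)
step 3: θ'=-0.8278 (straight) → pose (2.3013, -3.5420, -0.8278)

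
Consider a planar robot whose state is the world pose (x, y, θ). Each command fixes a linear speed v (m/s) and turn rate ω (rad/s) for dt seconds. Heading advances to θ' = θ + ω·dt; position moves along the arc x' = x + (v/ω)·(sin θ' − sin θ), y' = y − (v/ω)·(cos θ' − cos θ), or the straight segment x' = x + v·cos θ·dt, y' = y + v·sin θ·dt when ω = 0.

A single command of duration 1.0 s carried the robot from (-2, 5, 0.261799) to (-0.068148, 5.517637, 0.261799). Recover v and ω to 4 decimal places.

Δθ = 0.261799 − 0.261799 = 0.000000
ω = Δθ/dt = 0.000000/1.0 = 0.0000
ω = 0 → v = (Δx·cos θ + Δy·sin θ)/dt = 2.0000

v = 2.0000, ω = 0.0000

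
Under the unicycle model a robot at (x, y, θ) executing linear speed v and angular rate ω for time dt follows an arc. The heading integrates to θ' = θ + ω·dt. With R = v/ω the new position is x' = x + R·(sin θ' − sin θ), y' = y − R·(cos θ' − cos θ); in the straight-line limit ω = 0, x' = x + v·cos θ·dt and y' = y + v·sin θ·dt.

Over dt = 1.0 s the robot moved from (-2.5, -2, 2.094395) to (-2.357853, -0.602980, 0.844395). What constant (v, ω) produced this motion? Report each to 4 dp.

Δθ = 0.844395 − 2.094395 = -1.250000
ω = Δθ/dt = -1.250000/1.0 = -1.2500
R = −Δy/(cos θ' − cos θ) = -1.2000
v = R·ω = -1.2000·-1.2500 = 1.5000

v = 1.5000, ω = -1.2500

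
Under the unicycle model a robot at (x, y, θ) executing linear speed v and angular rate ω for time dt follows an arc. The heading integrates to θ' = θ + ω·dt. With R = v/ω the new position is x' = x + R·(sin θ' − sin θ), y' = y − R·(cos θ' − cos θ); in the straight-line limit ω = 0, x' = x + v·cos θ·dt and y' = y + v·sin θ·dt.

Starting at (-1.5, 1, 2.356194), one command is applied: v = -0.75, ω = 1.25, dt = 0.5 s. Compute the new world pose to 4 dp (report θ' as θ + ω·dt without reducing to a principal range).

(-1.1716, 0.8320, 2.9812)

θ' = 2.3562 + 1.25·0.5 = 2.9812
R = v/ω = -0.75/1.25 = -0.6000
x' = -1.5 + -0.6000·(sin 2.9812 − sin 2.3562) = -1.1716
y' = 1 − -0.6000·(cos 2.9812 − cos 2.3562) = 0.8320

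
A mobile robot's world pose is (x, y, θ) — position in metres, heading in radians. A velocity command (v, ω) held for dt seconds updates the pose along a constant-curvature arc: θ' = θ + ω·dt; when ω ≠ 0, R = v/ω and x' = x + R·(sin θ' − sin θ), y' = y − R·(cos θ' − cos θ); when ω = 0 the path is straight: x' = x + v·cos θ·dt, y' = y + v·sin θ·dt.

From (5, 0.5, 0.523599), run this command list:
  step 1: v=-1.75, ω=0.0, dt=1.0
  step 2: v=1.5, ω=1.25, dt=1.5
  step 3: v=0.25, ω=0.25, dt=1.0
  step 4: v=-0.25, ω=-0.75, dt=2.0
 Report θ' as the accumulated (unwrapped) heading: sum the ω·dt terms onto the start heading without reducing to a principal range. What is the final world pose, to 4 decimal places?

(3.6393, 1.2622, 1.1486)

step 1: θ'=0.5236 (straight) → pose (3.4845, -0.3750, 0.5236)
step 2: θ'=2.3986 (R=1.2000) → pose (3.6963, 1.5480, 2.3986)
step 3: θ'=2.6486 (R=1.0000) → pose (3.4930, 1.6924, 2.6486)
step 4: θ'=1.1486 (R=0.3333) → pose (3.6393, 1.2622, 1.1486)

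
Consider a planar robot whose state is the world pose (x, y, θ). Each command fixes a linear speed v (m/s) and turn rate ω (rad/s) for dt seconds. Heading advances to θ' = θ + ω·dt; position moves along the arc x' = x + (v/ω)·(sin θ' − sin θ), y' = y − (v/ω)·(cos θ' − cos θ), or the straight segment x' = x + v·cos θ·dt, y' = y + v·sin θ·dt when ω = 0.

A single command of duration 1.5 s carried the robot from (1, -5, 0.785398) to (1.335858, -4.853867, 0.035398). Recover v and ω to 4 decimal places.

Δθ = 0.035398 − 0.785398 = -0.750000
ω = Δθ/dt = -0.750000/1.5 = -0.5000
R = Δx/(sin θ' − sin θ) = -0.5000
v = R·ω = -0.5000·-0.5000 = 0.2500

v = 0.2500, ω = -0.5000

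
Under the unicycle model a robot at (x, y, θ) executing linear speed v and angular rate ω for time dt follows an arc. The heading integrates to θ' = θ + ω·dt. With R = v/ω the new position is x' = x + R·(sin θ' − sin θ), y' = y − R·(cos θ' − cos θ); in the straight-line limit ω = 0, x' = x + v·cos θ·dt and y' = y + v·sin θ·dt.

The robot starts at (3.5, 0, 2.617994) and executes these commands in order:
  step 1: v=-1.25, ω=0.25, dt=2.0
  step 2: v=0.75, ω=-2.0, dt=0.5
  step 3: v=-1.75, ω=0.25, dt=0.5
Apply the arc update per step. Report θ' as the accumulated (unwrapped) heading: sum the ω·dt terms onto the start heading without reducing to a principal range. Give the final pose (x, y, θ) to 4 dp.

step 1: θ'=3.1180 (R=-5.0000) → pose (5.8820, -0.6685, 3.1180)
step 2: θ'=2.1180 (R=-0.3750) → pose (5.5706, -0.4887, 2.1180)
step 3: θ'=2.2430 (R=-7.0000) → pose (6.0713, -1.2056, 2.2430)

(6.0713, -1.2056, 2.2430)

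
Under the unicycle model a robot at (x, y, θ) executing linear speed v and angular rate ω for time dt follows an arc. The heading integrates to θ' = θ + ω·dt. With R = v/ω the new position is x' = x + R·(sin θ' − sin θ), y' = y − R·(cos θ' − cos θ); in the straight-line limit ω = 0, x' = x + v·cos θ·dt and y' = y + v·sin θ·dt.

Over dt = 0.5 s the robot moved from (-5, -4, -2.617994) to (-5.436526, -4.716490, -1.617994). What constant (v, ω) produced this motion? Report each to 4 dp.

Δθ = -1.617994 − -2.617994 = 1.000000
ω = Δθ/dt = 1.000000/0.5 = 2.0000
R = −Δy/(cos θ' − cos θ) = 0.8750
v = R·ω = 0.8750·2.0000 = 1.7500

v = 1.7500, ω = 2.0000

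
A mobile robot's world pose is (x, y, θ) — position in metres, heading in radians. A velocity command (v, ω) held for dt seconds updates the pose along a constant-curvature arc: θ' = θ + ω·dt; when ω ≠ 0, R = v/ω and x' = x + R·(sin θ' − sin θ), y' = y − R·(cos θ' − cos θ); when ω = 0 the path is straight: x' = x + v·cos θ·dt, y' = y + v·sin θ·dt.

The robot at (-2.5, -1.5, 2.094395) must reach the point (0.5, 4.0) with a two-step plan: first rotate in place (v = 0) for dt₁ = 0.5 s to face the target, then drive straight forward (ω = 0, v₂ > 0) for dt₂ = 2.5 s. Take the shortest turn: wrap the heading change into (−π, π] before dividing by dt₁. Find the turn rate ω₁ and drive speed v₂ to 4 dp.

ω₁ = -2.0459, v₂ = 2.5060

heading to target = atan2(4−-1.5, 0.5−-2.5) = 1.0714
Δθ = wrap(1.0714 − 2.0944) = -1.0229; ω₁ = Δθ/dt₁ = -2.0459
distance = √((0.5−-2.5)² + (4−-1.5)²) = 6.2650; v₂ = distance/dt₂ = 2.5060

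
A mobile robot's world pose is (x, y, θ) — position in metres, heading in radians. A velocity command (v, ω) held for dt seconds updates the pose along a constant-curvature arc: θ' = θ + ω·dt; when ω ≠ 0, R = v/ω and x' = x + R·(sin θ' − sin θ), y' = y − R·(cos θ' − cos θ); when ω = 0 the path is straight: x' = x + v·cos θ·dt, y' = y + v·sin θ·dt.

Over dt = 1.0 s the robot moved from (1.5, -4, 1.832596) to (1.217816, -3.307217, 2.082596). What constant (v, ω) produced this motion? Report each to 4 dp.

Δθ = 2.082596 − 1.832596 = 0.250000
ω = Δθ/dt = 0.250000/1.0 = 0.2500
R = −Δy/(cos θ' − cos θ) = 3.0000
v = R·ω = 3.0000·0.2500 = 0.7500

v = 0.7500, ω = 0.2500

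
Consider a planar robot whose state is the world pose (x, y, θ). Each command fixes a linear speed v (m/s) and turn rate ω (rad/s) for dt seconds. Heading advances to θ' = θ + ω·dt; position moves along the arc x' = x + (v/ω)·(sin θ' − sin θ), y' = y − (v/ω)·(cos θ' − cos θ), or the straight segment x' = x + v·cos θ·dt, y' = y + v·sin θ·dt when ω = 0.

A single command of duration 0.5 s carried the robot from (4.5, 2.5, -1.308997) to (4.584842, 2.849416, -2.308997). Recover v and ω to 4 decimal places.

Δθ = -2.308997 − -1.308997 = -1.000000
ω = Δθ/dt = -1.000000/0.5 = -2.0000
R = −Δy/(cos θ' − cos θ) = 0.3750
v = R·ω = 0.3750·-2.0000 = -0.7500

v = -0.7500, ω = -2.0000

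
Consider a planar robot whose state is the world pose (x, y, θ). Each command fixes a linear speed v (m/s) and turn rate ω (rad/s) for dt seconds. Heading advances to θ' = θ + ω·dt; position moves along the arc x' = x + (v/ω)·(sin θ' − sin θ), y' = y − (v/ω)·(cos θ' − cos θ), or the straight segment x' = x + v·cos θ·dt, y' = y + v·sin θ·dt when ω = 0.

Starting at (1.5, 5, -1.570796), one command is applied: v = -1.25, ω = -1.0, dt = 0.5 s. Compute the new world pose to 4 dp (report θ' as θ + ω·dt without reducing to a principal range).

(1.6530, 5.5993, -2.0708)

θ' = -1.5708 + -1.0·0.5 = -2.0708
R = v/ω = -1.25/-1.0 = 1.2500
x' = 1.5 + 1.2500·(sin -2.0708 − sin -1.5708) = 1.6530
y' = 5 − 1.2500·(cos -2.0708 − cos -1.5708) = 5.5993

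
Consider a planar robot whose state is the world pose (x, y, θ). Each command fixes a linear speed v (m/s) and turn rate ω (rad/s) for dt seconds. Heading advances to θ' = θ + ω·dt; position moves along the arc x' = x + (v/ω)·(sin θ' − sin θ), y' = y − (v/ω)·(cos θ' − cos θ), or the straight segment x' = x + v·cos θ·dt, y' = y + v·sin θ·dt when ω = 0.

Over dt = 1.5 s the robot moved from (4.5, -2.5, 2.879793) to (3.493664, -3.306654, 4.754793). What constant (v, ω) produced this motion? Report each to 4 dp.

Δθ = 4.754793 − 2.879793 = 1.875000
ω = Δθ/dt = 1.875000/1.5 = 1.2500
R = Δx/(sin θ' − sin θ) = 0.8000
v = R·ω = 0.8000·1.2500 = 1.0000

v = 1.0000, ω = 1.2500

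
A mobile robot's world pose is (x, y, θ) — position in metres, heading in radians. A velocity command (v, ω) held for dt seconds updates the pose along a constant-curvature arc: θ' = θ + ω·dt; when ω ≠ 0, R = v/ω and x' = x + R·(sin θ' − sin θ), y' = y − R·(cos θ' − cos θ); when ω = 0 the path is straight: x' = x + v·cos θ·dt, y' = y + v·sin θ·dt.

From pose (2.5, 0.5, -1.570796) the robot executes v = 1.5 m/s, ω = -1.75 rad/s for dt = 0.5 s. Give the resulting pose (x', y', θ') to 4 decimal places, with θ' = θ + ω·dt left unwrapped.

(2.1923, -0.1579, -2.4458)

θ' = -1.5708 + -1.75·0.5 = -2.4458
R = v/ω = 1.5/-1.75 = -0.8571
x' = 2.5 + -0.8571·(sin -2.4458 − sin -1.5708) = 2.1923
y' = 0.5 − -0.8571·(cos -2.4458 − cos -1.5708) = -0.1579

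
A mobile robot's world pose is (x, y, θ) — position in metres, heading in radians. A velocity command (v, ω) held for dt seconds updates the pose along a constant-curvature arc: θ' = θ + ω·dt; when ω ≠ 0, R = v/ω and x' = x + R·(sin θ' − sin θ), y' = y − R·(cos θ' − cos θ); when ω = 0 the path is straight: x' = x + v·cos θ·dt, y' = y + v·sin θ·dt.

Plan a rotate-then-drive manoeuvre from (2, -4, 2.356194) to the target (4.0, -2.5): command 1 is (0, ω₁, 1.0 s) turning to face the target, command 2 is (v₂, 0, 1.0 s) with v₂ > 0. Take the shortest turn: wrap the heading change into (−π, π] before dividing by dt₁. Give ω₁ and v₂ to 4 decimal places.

ω₁ = -1.7127, v₂ = 2.5000

heading to target = atan2(-2.5−-4, 4−2) = 0.6435
Δθ = wrap(0.6435 − 2.3562) = -1.7127; ω₁ = Δθ/dt₁ = -1.7127
distance = √((4−2)² + (-2.5−-4)²) = 2.5000; v₂ = distance/dt₂ = 2.5000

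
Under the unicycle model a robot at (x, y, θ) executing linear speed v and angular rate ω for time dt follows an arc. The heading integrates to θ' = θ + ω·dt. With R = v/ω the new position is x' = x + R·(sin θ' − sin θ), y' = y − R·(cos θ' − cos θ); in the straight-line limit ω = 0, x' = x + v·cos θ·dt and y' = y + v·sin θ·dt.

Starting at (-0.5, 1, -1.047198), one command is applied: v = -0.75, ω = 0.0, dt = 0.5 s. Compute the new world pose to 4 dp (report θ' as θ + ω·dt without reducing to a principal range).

θ' = -1.0472 + 0.0·0.5 = -1.0472
ω = 0 → straight: x' = -0.5 + -0.75·cos(-1.0472)·0.5 = -0.6875
y' = 1 + -0.75·sin(-1.0472)·0.5 = 1.3248

(-0.6875, 1.3248, -1.0472)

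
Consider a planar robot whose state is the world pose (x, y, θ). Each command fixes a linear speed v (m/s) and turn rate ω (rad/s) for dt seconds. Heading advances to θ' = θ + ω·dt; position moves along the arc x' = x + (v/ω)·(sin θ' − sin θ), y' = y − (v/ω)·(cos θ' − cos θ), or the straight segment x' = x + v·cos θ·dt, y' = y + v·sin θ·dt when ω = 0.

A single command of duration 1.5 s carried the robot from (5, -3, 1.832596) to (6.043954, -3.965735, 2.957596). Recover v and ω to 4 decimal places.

Δθ = 2.957596 − 1.832596 = 1.125000
ω = Δθ/dt = 1.125000/1.5 = 0.7500
R = Δx/(sin θ' − sin θ) = -1.3333
v = R·ω = -1.3333·0.7500 = -1.0000

v = -1.0000, ω = 0.7500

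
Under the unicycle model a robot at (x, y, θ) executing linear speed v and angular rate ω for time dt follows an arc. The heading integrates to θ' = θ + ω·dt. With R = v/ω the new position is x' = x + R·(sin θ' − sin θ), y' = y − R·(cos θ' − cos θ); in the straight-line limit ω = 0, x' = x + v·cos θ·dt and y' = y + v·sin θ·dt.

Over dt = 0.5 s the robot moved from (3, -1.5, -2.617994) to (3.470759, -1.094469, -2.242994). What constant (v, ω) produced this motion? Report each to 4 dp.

v = -1.2500, ω = 0.7500

Δθ = -2.242994 − -2.617994 = 0.375000
ω = Δθ/dt = 0.375000/0.5 = 0.7500
R = Δx/(sin θ' − sin θ) = -1.6667
v = R·ω = -1.6667·0.7500 = -1.2500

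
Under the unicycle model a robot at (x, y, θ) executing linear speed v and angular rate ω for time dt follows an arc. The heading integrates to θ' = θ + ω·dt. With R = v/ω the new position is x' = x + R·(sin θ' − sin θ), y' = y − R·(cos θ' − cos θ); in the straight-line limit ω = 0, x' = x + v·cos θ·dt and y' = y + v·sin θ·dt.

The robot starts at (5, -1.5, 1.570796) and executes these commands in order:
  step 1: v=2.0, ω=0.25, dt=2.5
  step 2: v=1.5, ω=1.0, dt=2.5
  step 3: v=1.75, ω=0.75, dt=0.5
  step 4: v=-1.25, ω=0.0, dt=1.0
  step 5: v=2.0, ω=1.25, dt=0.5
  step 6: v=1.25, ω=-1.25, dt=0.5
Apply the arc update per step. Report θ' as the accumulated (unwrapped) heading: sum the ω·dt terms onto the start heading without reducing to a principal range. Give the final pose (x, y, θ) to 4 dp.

step 1: θ'=2.1958 (R=8.0000) → pose (3.4877, 3.1808, 2.1958)
step 2: θ'=4.6958 (R=1.5000) → pose (0.7715, 2.3280, 4.6958)
step 3: θ'=5.0708 (R=2.3333) → pose (0.9194, 1.4708, 5.0708)
step 4: θ'=5.0708 (straight) → pose (0.4809, 2.6414, 5.0708)
step 5: θ'=5.6958 (R=1.6000) → pose (1.0926, 1.8708, 5.6958)
step 6: θ'=5.0708 (R=-1.0000) → pose (1.4748, 1.3892, 5.0708)

(1.4748, 1.3892, 5.0708)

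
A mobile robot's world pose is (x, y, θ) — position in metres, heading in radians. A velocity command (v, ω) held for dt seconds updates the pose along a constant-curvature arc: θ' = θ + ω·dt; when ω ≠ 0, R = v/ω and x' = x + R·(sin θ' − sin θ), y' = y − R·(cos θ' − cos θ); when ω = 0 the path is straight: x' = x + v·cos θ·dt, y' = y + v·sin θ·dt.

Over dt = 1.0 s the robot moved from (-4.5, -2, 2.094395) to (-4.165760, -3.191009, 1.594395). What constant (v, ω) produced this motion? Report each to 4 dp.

Δθ = 1.594395 − 2.094395 = -0.500000
ω = Δθ/dt = -0.500000/1.0 = -0.5000
R = −Δy/(cos θ' − cos θ) = 2.5000
v = R·ω = 2.5000·-0.5000 = -1.2500

v = -1.2500, ω = -0.5000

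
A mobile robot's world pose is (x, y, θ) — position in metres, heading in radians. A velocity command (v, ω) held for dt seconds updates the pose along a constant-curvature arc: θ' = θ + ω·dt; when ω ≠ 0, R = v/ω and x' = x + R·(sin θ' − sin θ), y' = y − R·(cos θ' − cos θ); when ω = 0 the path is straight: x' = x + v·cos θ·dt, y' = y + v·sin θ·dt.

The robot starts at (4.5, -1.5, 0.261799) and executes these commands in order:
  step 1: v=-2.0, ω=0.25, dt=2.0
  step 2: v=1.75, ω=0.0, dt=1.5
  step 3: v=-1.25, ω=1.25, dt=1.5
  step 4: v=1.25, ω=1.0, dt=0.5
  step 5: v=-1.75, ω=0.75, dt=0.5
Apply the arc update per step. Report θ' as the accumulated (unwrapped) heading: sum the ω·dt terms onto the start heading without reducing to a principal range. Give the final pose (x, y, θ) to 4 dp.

(3.4117, -2.9117, 3.5118)

step 1: θ'=0.7618 (R=-8.0000) → pose (1.0488, -3.4386, 0.7618)
step 2: θ'=0.7618 (straight) → pose (2.9482, -1.6268, 0.7618)
step 3: θ'=2.6368 (R=-1.0000) → pose (3.1548, -3.2257, 2.6368)
step 4: θ'=3.1368 (R=1.2500) → pose (2.5562, -3.0698, 3.1368)
step 5: θ'=3.5118 (R=-2.3333) → pose (3.4117, -2.9117, 3.5118)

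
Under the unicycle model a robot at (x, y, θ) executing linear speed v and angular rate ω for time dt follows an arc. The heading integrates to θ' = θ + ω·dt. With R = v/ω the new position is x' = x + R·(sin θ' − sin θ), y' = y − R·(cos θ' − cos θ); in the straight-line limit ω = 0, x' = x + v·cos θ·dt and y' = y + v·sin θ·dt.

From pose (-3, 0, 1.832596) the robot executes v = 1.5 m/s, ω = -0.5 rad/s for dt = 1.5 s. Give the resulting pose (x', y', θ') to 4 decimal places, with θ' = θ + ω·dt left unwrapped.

(-2.7518, 2.1836, 1.0826)

θ' = 1.8326 + -0.5·1.5 = 1.0826
R = v/ω = 1.5/-0.5 = -3.0000
x' = -3 + -3.0000·(sin 1.0826 − sin 1.8326) = -2.7518
y' = 0 − -3.0000·(cos 1.0826 − cos 1.8326) = 2.1836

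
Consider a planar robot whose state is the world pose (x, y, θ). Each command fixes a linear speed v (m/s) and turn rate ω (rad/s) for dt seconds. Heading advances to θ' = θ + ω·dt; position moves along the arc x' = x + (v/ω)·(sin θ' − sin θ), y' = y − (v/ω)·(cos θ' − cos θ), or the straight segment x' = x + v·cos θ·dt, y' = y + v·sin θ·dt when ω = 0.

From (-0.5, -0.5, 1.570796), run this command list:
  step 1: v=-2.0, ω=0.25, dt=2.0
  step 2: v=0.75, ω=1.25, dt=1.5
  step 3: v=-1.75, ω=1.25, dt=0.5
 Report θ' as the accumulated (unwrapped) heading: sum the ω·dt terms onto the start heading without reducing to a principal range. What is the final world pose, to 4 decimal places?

step 1: θ'=2.0708 (R=-8.0000) → pose (0.4793, -4.3354, 2.0708)
step 2: θ'=3.9458 (R=0.6000) → pose (-0.4794, -4.2068, 3.9458)
step 3: θ'=4.5708 (R=-1.4000) → pose (-0.1018, -3.4333, 4.5708)

(-0.1018, -3.4333, 4.5708)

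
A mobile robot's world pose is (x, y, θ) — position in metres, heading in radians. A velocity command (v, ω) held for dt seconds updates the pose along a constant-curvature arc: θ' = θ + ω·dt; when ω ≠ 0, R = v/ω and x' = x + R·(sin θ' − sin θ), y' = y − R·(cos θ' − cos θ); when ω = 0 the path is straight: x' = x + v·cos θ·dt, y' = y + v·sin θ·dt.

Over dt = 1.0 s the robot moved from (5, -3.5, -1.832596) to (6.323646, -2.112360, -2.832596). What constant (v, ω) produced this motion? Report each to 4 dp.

v = -2.0000, ω = -1.0000

Δθ = -2.832596 − -1.832596 = -1.000000
ω = Δθ/dt = -1.000000/1.0 = -1.0000
R = −Δy/(cos θ' − cos θ) = 2.0000
v = R·ω = 2.0000·-1.0000 = -2.0000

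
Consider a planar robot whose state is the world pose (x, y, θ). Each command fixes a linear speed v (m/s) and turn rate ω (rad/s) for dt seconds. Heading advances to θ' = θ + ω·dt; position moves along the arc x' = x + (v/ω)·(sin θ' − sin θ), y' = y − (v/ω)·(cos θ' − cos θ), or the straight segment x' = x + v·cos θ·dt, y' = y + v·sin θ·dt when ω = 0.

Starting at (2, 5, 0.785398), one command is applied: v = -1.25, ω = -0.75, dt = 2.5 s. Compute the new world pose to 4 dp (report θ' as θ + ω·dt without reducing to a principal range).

θ' = 0.7854 + -0.75·2.5 = -1.0896
R = v/ω = -1.25/-0.75 = 1.6667
x' = 2 + 1.6667·(sin -1.0896 − sin 0.7854) = -0.6559
y' = 5 − 1.6667·(cos -1.0896 − cos 0.7854) = 5.4071

(-0.6559, 5.4071, -1.0896)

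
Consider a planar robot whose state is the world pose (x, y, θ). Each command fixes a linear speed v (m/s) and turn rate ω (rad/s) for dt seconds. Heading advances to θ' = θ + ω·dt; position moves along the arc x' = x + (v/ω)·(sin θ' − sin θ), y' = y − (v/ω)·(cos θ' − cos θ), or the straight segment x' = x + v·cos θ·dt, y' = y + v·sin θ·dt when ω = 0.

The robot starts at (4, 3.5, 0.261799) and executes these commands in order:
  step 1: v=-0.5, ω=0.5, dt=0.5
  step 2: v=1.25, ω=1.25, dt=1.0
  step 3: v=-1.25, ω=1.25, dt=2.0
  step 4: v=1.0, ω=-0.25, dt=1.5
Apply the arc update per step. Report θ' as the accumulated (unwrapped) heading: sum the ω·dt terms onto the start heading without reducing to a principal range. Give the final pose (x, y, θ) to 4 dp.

(5.2549, 3.0242, 3.8868)

step 1: θ'=0.5118 (R=-1.0000) → pose (3.7691, 3.4059, 0.5118)
step 2: θ'=1.7618 (R=1.0000) → pose (4.2611, 4.4676, 1.7618)
step 3: θ'=4.2618 (R=-1.0000) → pose (6.1431, 4.2220, 4.2618)
step 4: θ'=3.8868 (R=-4.0000) → pose (5.2549, 3.0242, 3.8868)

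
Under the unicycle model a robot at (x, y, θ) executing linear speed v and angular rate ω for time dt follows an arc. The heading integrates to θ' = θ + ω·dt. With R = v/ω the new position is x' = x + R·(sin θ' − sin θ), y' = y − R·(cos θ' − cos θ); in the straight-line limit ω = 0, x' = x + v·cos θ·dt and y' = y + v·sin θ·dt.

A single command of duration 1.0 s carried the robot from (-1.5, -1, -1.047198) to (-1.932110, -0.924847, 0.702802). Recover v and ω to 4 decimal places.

v = -0.5000, ω = 1.7500

Δθ = 0.702802 − -1.047198 = 1.750000
ω = Δθ/dt = 1.750000/1.0 = 1.7500
R = Δx/(sin θ' − sin θ) = -0.2857
v = R·ω = -0.2857·1.7500 = -0.5000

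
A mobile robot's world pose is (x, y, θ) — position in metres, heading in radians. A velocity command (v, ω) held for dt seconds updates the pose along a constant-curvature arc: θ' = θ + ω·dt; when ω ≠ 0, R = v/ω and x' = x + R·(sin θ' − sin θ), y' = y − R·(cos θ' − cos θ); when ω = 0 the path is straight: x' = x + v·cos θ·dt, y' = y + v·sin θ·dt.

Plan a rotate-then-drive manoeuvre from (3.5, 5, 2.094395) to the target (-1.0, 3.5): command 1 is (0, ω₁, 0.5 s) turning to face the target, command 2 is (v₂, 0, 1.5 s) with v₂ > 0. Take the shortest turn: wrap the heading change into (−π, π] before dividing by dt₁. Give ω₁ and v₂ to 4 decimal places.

heading to target = atan2(3.5−5, -1−3.5) = -2.8198
Δθ = wrap(-2.8198 − 2.0944) = 1.3689; ω₁ = Δθ/dt₁ = 2.7379
distance = √((-1−3.5)² + (3.5−5)²) = 4.7434; v₂ = distance/dt₂ = 3.1623

ω₁ = 2.7379, v₂ = 3.1623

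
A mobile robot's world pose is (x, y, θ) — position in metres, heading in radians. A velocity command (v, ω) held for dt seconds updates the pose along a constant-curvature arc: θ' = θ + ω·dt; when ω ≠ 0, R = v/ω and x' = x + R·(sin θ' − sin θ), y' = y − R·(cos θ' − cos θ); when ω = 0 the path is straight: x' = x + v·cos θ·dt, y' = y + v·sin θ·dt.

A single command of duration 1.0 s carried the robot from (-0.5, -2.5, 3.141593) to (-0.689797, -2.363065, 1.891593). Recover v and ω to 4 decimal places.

v = 0.2500, ω = -1.2500

Δθ = 1.891593 − 3.141593 = -1.250000
ω = Δθ/dt = -1.250000/1.0 = -1.2500
R = Δx/(sin θ' − sin θ) = -0.2000
v = R·ω = -0.2000·-1.2500 = 0.2500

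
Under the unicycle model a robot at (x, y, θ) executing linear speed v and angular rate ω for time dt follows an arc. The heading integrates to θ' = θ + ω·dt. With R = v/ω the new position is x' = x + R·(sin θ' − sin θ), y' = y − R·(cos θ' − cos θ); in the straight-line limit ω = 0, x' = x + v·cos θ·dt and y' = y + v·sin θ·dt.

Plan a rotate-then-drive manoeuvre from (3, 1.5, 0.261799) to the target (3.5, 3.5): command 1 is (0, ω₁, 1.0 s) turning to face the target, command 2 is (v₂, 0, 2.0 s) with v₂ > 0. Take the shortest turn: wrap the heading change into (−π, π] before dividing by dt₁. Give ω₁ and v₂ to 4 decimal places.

heading to target = atan2(3.5−1.5, 3.5−3) = 1.3258
Δθ = wrap(1.3258 − 0.2618) = 1.0640; ω₁ = Δθ/dt₁ = 1.0640
distance = √((3.5−3)² + (3.5−1.5)²) = 2.0616; v₂ = distance/dt₂ = 1.0308

ω₁ = 1.0640, v₂ = 1.0308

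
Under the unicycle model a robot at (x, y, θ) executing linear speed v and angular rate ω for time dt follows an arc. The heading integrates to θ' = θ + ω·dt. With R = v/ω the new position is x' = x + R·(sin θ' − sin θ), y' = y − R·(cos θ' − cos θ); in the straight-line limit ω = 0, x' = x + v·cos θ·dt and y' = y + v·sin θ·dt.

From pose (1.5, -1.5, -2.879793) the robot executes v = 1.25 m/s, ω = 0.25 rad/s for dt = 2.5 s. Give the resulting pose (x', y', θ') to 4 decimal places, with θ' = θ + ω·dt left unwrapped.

(-1.0812, -3.1702, -2.2548)

θ' = -2.8798 + 0.25·2.5 = -2.2548
R = v/ω = 1.25/0.25 = 5.0000
x' = 1.5 + 5.0000·(sin -2.2548 − sin -2.8798) = -1.0812
y' = -1.5 − 5.0000·(cos -2.2548 − cos -2.8798) = -3.1702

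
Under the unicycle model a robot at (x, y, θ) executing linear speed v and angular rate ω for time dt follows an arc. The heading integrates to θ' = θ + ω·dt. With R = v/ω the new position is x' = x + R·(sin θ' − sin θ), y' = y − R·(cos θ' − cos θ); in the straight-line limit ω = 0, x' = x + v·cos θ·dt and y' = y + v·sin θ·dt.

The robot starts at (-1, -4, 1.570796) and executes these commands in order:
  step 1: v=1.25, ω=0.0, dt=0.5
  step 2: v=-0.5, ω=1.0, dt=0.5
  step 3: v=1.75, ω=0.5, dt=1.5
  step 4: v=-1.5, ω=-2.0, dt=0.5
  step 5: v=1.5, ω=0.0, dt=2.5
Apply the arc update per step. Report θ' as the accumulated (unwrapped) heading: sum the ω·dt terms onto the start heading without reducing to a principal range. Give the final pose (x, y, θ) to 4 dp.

step 1: θ'=1.5708 (straight) → pose (-1.0000, -3.3750, 1.5708)
step 2: θ'=2.0708 (R=-0.5000) → pose (-0.9388, -3.6147, 2.0708)
step 3: θ'=2.8208 (R=3.5000) → pose (-2.9067, -1.9713, 2.8208)
step 4: θ'=1.8208 (R=0.7500) → pose (-2.4165, -2.4974, 1.8208)
step 5: θ'=1.8208 (straight) → pose (-3.3443, 1.1360, 1.8208)

(-3.3443, 1.1360, 1.8208)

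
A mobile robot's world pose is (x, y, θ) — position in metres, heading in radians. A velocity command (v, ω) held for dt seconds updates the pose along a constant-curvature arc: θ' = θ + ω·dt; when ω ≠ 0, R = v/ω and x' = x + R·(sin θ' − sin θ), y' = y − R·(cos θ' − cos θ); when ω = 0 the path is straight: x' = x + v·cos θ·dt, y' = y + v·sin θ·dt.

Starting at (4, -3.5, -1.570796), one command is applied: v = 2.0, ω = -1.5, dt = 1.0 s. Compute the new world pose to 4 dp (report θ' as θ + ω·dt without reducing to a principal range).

θ' = -1.5708 + -1.5·1.0 = -3.0708
R = v/ω = 2.0/-1.5 = -1.3333
x' = 4 + -1.3333·(sin -3.0708 − sin -1.5708) = 2.7610
y' = -3.5 − -1.3333·(cos -3.0708 − cos -1.5708) = -4.8300

(2.7610, -4.8300, -3.0708)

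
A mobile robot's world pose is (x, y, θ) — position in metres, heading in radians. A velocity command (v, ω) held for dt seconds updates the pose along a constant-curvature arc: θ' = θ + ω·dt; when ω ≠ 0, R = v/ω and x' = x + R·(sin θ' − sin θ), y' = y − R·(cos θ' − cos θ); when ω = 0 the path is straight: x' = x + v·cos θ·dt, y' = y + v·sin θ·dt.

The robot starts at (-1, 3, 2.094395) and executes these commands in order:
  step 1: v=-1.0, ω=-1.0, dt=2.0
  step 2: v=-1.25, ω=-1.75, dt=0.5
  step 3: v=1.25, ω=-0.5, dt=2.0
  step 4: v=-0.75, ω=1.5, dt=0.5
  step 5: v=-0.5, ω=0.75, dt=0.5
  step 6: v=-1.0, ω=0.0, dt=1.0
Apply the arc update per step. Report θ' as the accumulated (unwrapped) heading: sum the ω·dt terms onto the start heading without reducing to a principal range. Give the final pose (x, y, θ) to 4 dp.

(-2.6741, 0.5677, -0.6556)

step 1: θ'=0.0944 (R=1.0000) → pose (-1.7718, 1.5045, 0.0944)
step 2: θ'=-0.7806 (R=0.7143) → pose (-2.3417, 1.7081, -0.7806)
step 3: θ'=-1.7806 (R=-2.5000) → pose (-1.6558, -0.5888, -1.7806)
step 4: θ'=-1.0306 (R=-0.5000) → pose (-1.7161, -0.2275, -1.0306)
step 5: θ'=-0.6556 (R=-0.6667) → pose (-1.8814, -0.0420, -0.6556)
step 6: θ'=-0.6556 (straight) → pose (-2.6741, 0.5677, -0.6556)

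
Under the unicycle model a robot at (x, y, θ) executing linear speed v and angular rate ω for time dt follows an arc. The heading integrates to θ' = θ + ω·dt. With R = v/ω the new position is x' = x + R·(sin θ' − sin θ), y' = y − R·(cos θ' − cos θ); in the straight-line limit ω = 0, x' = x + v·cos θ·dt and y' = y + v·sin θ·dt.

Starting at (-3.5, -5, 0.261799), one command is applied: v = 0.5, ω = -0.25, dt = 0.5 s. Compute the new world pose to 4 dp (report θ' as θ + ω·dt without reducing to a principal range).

θ' = 0.2618 + -0.25·0.5 = 0.1368
R = v/ω = 0.5/-0.25 = -2.0000
x' = -3.5 + -2.0000·(sin 0.1368 − sin 0.2618) = -3.2551
y' = -5 − -2.0000·(cos 0.1368 − cos 0.2618) = -4.9505

(-3.2551, -4.9505, 0.1368)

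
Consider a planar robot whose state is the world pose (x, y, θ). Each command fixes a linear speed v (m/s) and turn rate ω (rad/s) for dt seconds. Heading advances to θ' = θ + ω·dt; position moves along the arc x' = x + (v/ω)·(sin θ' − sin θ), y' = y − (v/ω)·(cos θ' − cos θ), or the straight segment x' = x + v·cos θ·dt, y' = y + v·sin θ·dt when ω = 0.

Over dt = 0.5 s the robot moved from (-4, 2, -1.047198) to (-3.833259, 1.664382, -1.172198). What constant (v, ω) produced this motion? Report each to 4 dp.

Δθ = -1.172198 − -1.047198 = -0.125000
ω = Δθ/dt = -0.125000/0.5 = -0.2500
R = −Δy/(cos θ' − cos θ) = -3.0000
v = R·ω = -3.0000·-0.2500 = 0.7500

v = 0.7500, ω = -0.2500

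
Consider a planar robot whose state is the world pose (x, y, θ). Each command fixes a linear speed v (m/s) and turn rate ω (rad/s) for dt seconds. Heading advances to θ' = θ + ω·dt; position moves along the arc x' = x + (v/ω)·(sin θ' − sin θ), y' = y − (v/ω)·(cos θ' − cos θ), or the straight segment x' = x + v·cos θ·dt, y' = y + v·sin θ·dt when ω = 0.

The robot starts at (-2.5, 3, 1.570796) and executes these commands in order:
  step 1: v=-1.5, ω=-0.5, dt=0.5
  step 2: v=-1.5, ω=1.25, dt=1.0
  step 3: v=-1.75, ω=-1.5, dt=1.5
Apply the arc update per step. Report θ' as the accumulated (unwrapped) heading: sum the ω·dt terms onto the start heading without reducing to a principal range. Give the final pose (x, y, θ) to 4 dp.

(-2.3414, -1.1377, 0.3208)

step 1: θ'=1.3208 (R=3.0000) → pose (-2.5933, 2.2578, 1.3208)
step 2: θ'=2.5708 (R=-1.2000) → pose (-2.0789, 0.9511, 2.5708)
step 3: θ'=0.3208 (R=1.1667) → pose (-2.3414, -1.1377, 0.3208)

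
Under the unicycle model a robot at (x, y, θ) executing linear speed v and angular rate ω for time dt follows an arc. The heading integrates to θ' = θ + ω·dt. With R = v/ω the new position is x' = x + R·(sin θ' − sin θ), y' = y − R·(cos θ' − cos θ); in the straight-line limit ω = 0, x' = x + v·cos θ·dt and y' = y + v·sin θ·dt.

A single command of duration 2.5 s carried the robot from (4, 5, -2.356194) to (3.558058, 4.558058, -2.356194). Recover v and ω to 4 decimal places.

v = 0.2500, ω = 0.0000

Δθ = -2.356194 − -2.356194 = 0.000000
ω = Δθ/dt = 0.000000/2.5 = 0.0000
ω = 0 → v = (Δx·cos θ + Δy·sin θ)/dt = 0.2500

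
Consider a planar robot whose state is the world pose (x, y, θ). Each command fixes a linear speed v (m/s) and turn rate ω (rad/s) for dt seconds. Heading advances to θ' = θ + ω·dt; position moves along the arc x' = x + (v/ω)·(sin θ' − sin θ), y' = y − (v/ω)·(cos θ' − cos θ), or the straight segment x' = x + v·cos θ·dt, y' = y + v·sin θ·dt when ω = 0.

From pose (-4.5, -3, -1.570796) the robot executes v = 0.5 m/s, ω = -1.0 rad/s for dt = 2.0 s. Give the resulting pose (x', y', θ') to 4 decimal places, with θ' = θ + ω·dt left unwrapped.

(-5.2081, -3.4546, -3.5708)

θ' = -1.5708 + -1.0·2.0 = -3.5708
R = v/ω = 0.5/-1.0 = -0.5000
x' = -4.5 + -0.5000·(sin -3.5708 − sin -1.5708) = -5.2081
y' = -3 − -0.5000·(cos -3.5708 − cos -1.5708) = -3.4546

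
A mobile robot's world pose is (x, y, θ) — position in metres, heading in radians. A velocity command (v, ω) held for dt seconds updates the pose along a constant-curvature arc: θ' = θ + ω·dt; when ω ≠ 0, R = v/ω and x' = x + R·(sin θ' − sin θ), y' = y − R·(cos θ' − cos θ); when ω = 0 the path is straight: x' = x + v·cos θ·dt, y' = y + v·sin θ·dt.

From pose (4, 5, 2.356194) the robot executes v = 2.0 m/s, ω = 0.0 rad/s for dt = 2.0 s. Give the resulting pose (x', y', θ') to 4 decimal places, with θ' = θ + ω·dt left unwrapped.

θ' = 2.3562 + 0.0·2.0 = 2.3562
ω = 0 → straight: x' = 4 + 2.0·cos(2.3562)·2.0 = 1.1716
y' = 5 + 2.0·sin(2.3562)·2.0 = 7.8284

(1.1716, 7.8284, 2.3562)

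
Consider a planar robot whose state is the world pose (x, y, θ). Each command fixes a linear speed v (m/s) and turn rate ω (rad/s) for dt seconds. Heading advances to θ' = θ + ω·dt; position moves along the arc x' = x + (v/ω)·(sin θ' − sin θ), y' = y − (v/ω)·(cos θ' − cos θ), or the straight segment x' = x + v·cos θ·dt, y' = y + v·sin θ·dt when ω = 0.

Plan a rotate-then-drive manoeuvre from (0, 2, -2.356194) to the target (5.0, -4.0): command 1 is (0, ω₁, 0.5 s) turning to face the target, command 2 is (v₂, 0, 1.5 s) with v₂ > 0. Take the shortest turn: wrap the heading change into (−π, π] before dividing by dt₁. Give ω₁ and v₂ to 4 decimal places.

ω₁ = 2.9603, v₂ = 5.2068

heading to target = atan2(-4−2, 5−0) = -0.8761
Δθ = wrap(-0.8761 − -2.3562) = 1.4801; ω₁ = Δθ/dt₁ = 2.9603
distance = √((5−0)² + (-4−2)²) = 7.8102; v₂ = distance/dt₂ = 5.2068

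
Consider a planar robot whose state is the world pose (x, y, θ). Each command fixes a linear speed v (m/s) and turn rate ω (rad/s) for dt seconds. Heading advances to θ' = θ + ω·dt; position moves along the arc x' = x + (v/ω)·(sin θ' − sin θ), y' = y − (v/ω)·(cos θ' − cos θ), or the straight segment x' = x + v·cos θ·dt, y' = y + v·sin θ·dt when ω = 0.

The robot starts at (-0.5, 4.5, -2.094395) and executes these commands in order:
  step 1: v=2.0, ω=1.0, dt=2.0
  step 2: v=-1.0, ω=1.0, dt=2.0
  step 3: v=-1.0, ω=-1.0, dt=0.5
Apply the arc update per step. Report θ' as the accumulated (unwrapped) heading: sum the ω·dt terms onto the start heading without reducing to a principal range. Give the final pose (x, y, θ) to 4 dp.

step 1: θ'=-0.0944 (R=2.0000) → pose (1.0435, 1.5089, -0.0944)
step 2: θ'=1.9056 (R=-1.0000) → pose (0.0048, 0.1848, 1.9056)
step 3: θ'=1.4056 (R=1.0000) → pose (0.0467, -0.3083, 1.4056)

(0.0467, -0.3083, 1.4056)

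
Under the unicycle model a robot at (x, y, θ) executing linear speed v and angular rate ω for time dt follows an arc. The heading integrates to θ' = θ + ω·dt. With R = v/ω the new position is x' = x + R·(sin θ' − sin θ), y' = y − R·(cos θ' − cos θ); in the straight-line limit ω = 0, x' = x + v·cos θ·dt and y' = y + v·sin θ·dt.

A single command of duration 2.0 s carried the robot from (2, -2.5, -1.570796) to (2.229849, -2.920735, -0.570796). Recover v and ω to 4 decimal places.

Δθ = -0.570796 − -1.570796 = 1.000000
ω = Δθ/dt = 1.000000/2.0 = 0.5000
R = −Δy/(cos θ' − cos θ) = 0.5000
v = R·ω = 0.5000·0.5000 = 0.2500

v = 0.2500, ω = 0.5000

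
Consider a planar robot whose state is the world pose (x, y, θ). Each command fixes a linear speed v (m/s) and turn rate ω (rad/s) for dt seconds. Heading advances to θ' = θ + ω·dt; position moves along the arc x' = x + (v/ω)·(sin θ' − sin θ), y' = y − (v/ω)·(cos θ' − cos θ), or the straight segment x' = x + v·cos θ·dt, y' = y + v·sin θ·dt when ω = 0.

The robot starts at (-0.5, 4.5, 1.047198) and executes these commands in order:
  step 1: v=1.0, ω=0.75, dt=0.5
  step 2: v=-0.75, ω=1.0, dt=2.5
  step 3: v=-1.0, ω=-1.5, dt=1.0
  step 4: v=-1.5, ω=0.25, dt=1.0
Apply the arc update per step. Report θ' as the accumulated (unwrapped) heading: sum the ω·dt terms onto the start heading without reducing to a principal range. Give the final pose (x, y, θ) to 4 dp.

(3.0814, 3.5153, 2.6722)

step 1: θ'=1.4222 (R=1.3333) → pose (-0.3361, 4.9693, 1.4222)
step 2: θ'=3.9222 (R=-0.7500) → pose (0.9335, 4.3254, 3.9222)
step 3: θ'=2.4222 (R=0.6667) → pose (1.8419, 4.3532, 2.4222)
step 4: θ'=2.6722 (R=-6.0000) → pose (3.0814, 3.5153, 2.6722)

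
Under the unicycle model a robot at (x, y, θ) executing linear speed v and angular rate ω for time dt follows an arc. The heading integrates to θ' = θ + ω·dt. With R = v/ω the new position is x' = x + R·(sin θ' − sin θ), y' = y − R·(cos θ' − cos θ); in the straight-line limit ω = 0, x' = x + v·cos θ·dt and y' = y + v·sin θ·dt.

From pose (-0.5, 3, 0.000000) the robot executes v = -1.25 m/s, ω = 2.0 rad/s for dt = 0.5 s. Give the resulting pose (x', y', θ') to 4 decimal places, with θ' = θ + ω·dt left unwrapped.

(-1.0259, 2.7127, 1.0000)

θ' = 0.0000 + 2.0·0.5 = 1.0000
R = v/ω = -1.25/2.0 = -0.6250
x' = -0.5 + -0.6250·(sin 1.0000 − sin 0.0000) = -1.0259
y' = 3 − -0.6250·(cos 1.0000 − cos 0.0000) = 2.7127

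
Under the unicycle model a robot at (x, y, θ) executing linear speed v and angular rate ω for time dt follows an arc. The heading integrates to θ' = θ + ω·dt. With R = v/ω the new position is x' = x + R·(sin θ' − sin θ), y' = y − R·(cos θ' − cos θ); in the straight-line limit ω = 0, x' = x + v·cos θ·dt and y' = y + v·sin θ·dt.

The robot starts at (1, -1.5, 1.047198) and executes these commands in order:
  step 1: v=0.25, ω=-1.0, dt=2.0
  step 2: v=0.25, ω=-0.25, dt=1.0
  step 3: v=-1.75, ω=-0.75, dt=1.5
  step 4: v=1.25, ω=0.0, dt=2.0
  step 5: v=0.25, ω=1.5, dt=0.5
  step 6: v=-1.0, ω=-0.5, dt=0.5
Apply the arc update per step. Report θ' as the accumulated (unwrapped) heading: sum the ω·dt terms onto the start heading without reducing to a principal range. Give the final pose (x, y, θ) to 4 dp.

step 1: θ'=-0.9528 (R=-0.2500) → pose (1.4203, -1.4801, -0.9528)
step 2: θ'=-1.2028 (R=-1.0000) → pose (1.5383, -1.6998, -1.2028)
step 3: θ'=-2.3278 (R=2.3333) → pose (2.0193, 0.7420, -2.3278)
step 4: θ'=-2.3278 (straight) → pose (0.3024, -1.0752, -2.3278)
step 5: θ'=-1.5778 (R=0.1667) → pose (0.2569, -1.1885, -1.5778)
step 6: θ'=-1.8278 (R=2.0000) → pose (0.3226, -0.6942, -1.8278)

(0.3226, -0.6942, -1.8278)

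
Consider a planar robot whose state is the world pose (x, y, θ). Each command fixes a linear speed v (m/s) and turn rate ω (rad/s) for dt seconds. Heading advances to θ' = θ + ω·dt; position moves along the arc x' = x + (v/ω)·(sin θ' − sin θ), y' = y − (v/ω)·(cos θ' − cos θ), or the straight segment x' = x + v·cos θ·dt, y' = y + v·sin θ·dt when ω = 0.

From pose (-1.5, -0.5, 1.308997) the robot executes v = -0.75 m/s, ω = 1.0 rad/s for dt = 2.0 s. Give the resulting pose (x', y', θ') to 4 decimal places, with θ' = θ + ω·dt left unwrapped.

(-0.6506, -1.4336, 3.3090)

θ' = 1.3090 + 1.0·2.0 = 3.3090
R = v/ω = -0.75/1.0 = -0.7500
x' = -1.5 + -0.7500·(sin 3.3090 − sin 1.3090) = -0.6506
y' = -0.5 − -0.7500·(cos 3.3090 − cos 1.3090) = -1.4336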